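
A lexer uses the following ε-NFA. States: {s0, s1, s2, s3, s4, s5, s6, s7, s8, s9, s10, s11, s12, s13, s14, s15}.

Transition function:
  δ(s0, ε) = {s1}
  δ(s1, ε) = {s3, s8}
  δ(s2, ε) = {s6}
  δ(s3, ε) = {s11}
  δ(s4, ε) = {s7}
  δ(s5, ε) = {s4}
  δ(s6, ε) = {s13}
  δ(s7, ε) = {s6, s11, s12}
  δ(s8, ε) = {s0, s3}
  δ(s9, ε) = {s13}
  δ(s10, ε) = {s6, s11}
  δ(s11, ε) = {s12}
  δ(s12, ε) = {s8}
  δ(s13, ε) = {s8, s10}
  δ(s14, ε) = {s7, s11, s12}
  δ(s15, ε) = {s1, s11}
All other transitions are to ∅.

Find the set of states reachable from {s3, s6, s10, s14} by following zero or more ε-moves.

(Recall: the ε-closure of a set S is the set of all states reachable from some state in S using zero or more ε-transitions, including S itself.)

Start with {s3, s6, s10, s14}.
From s3 via ε: add s11.
From s6 via ε: add s13.
From s14 via ε: add s7, s12.
From s12 via ε: add s8.
From s8 via ε: add s0.
From s0 via ε: add s1.
No new states can be added; the closed set is {s0, s1, s3, s6, s7, s8, s10, s11, s12, s13, s14}.

{s0, s1, s3, s6, s7, s8, s10, s11, s12, s13, s14}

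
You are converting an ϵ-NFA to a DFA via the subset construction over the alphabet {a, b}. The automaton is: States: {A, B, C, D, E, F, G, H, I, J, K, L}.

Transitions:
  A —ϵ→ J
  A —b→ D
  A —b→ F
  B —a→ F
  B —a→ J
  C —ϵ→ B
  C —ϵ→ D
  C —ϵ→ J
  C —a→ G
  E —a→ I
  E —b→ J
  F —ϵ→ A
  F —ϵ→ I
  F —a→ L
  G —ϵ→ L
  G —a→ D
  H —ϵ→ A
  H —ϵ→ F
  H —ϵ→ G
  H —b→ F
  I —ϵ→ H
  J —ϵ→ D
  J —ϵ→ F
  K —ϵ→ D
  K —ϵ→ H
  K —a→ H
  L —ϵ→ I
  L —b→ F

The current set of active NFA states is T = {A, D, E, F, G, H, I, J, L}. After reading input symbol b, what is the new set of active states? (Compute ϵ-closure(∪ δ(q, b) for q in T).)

{A, D, F, G, H, I, J, L}

A on b → {D, F}.
E on b → {J}.
H on b → {F}.
L on b → {F}.
No b-transition from D, F, G, I, J.
Union after reading b: {D, F, J}.
Now take the ϵ-closure:
From F via ϵ: add A, I.
From I via ϵ: add H.
From H via ϵ: add G.
From G via ϵ: add L.
No new states can be added; the closed set is {A, D, F, G, H, I, J, L}.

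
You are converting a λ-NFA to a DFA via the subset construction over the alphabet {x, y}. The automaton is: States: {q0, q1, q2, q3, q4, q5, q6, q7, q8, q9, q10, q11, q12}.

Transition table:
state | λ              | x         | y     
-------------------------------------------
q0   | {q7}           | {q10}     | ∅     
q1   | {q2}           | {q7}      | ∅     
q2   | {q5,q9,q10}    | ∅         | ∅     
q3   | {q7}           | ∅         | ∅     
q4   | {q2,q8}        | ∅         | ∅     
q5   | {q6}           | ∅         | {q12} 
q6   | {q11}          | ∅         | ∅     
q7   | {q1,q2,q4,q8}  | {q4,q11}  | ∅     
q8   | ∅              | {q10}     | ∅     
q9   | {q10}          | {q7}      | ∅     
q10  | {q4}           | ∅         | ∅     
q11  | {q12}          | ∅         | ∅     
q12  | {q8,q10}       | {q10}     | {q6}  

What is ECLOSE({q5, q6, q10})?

Start with {q5, q6, q10}.
From q6 via λ: add q11.
From q10 via λ: add q4.
From q4 via λ: add q2, q8.
From q11 via λ: add q12.
From q2 via λ: add q9.
No new states can be added; the closed set is {q2, q4, q5, q6, q8, q9, q10, q11, q12}.

{q2, q4, q5, q6, q8, q9, q10, q11, q12}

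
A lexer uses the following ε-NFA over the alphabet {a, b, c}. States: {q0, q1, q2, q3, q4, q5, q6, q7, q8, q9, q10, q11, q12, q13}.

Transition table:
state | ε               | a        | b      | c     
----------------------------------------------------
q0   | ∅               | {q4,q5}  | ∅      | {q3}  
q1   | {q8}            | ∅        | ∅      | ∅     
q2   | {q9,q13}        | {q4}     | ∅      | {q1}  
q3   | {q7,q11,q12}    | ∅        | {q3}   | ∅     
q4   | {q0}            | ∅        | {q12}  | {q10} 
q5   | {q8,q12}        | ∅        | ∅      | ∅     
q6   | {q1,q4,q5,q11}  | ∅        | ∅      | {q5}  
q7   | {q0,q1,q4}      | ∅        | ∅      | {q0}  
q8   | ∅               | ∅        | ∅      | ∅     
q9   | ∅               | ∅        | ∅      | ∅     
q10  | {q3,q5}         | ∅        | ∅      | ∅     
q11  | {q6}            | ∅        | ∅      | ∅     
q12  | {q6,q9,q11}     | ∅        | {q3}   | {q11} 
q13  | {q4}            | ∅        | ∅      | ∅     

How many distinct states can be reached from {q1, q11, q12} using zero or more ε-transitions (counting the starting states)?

Start with {q1, q11, q12}.
From q1 via ε: add q8.
From q11 via ε: add q6.
From q12 via ε: add q9.
From q6 via ε: add q4, q5.
From q4 via ε: add q0.
ε-closure = {q0, q1, q4, q5, q6, q8, q9, q11, q12}, which has 9 states.

9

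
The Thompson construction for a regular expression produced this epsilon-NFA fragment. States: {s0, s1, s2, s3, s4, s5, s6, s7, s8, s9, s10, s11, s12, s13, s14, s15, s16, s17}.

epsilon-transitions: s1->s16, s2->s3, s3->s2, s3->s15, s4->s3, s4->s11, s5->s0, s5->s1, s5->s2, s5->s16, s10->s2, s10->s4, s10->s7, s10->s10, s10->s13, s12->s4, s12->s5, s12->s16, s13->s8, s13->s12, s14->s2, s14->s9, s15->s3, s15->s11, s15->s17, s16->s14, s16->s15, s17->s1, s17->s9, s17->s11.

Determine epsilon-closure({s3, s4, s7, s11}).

Start with {s3, s4, s7, s11}.
From s3 via epsilon: add s2, s15.
From s15 via epsilon: add s17.
From s17 via epsilon: add s1, s9.
From s1 via epsilon: add s16.
From s16 via epsilon: add s14.
No new states can be added; the closed set is {s1, s2, s3, s4, s7, s9, s11, s14, s15, s16, s17}.

{s1, s2, s3, s4, s7, s9, s11, s14, s15, s16, s17}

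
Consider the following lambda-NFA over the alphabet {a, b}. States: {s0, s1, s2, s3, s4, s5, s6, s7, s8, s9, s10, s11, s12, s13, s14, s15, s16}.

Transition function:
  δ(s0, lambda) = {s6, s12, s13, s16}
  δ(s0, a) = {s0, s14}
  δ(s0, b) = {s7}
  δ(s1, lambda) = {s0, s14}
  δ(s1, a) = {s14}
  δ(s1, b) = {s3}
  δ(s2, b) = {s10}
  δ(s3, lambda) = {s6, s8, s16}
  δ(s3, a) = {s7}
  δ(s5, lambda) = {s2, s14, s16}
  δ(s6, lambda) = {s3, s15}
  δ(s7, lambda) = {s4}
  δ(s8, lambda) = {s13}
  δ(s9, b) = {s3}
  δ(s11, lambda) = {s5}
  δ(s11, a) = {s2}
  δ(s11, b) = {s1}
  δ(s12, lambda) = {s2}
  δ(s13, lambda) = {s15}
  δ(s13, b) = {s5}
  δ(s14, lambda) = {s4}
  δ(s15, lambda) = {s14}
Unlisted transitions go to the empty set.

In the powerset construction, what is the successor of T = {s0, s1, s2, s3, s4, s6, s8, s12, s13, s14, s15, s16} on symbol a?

{s0, s2, s3, s4, s6, s7, s8, s12, s13, s14, s15, s16}

s0 on a → {s0, s14}.
s1 on a → {s14}.
s3 on a → {s7}.
No a-transition from s2, s4, s6, s8, s12, s13, s14, s15, s16.
Union after reading a: {s0, s7, s14}.
Now take the lambda-closure:
From s0 via lambda: add s6, s12, s13, s16.
From s7 via lambda: add s4.
From s6 via lambda: add s3, s15.
From s12 via lambda: add s2.
From s3 via lambda: add s8.
No new states can be added; the closed set is {s0, s2, s3, s4, s6, s7, s8, s12, s13, s14, s15, s16}.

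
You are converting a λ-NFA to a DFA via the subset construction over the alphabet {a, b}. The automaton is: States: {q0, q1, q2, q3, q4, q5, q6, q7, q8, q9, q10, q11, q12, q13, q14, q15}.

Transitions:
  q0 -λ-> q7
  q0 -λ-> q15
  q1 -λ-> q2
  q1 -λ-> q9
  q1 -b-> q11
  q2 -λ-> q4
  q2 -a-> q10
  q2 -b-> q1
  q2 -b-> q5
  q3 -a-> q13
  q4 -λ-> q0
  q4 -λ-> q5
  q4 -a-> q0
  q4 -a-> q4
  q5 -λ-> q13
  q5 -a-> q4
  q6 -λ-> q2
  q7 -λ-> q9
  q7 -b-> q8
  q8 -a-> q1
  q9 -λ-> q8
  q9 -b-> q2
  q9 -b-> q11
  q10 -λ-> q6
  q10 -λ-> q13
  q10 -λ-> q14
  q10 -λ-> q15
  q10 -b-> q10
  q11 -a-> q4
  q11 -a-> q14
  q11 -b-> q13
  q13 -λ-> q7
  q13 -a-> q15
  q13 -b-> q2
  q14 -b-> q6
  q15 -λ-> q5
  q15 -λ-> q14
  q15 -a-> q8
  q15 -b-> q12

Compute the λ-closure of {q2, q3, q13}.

Start with {q2, q3, q13}.
From q2 via λ: add q4.
From q13 via λ: add q7.
From q4 via λ: add q0, q5.
From q7 via λ: add q9.
From q0 via λ: add q15.
From q9 via λ: add q8.
From q15 via λ: add q14.
No new states can be added; the closed set is {q0, q2, q3, q4, q5, q7, q8, q9, q13, q14, q15}.

{q0, q2, q3, q4, q5, q7, q8, q9, q13, q14, q15}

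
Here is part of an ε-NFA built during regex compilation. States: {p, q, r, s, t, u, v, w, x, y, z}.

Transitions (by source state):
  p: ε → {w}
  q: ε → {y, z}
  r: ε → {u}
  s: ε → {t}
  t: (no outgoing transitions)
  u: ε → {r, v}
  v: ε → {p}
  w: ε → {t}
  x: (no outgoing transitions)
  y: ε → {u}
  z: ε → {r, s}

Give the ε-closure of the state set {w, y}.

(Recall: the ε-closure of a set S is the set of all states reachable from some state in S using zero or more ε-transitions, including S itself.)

{p, r, t, u, v, w, y}

Start with {w, y}.
From w via ε: add t.
From y via ε: add u.
From u via ε: add r, v.
From v via ε: add p.
No new states can be added; the closed set is {p, r, t, u, v, w, y}.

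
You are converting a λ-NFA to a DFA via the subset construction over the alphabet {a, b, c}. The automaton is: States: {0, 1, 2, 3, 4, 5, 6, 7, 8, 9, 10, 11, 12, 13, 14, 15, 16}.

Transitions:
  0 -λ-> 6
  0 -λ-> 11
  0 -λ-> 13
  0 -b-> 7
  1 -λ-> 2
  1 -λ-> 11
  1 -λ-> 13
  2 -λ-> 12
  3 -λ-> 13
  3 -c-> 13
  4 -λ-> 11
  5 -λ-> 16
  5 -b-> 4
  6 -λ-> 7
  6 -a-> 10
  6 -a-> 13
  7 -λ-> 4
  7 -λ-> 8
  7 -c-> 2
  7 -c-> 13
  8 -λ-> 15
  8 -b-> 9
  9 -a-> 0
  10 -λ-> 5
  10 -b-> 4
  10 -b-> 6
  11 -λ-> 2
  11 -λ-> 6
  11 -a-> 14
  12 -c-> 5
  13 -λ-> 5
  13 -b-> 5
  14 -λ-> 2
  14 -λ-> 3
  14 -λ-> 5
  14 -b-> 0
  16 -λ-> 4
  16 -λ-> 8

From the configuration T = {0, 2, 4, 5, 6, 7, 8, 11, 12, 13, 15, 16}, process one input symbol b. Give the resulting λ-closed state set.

{2, 4, 5, 6, 7, 8, 9, 11, 12, 15, 16}

0 on b → {7}.
5 on b → {4}.
8 on b → {9}.
13 on b → {5}.
No b-transition from 2, 4, 6, 7, 11, 12, 15, 16.
Union after reading b: {4, 5, 7, 9}.
Now take the λ-closure:
From 4 via λ: add 11.
From 5 via λ: add 16.
From 7 via λ: add 8.
From 8 via λ: add 15.
From 11 via λ: add 2, 6.
From 2 via λ: add 12.
No new states can be added; the closed set is {2, 4, 5, 6, 7, 8, 9, 11, 12, 15, 16}.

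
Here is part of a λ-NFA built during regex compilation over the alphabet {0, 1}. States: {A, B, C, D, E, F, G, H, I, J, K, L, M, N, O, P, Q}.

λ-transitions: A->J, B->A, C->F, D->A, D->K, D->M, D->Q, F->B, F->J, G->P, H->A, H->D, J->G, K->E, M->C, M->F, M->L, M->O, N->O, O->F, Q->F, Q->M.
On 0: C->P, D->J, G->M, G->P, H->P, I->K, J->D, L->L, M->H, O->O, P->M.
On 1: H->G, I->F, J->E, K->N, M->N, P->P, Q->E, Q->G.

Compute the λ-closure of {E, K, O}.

{A, B, E, F, G, J, K, O, P}

Start with {E, K, O}.
From O via λ: add F.
From F via λ: add B, J.
From B via λ: add A.
From J via λ: add G.
From G via λ: add P.
No new states can be added; the closed set is {A, B, E, F, G, J, K, O, P}.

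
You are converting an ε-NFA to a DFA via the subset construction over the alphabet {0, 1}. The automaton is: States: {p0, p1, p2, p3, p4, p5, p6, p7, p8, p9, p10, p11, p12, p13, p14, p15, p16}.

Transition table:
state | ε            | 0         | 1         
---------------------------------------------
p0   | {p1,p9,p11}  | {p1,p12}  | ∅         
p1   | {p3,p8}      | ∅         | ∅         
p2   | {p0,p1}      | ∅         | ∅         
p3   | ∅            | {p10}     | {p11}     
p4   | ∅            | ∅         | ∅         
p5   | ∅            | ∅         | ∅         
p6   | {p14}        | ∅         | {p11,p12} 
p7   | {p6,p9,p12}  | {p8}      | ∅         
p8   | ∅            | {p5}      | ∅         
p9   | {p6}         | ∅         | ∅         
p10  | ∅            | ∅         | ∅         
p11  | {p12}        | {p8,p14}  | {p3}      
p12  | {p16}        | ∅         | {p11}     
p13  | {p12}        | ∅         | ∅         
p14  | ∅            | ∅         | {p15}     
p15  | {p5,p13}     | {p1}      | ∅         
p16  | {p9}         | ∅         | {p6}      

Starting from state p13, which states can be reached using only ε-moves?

Start with {p13}.
From p13 via ε: add p12.
From p12 via ε: add p16.
From p16 via ε: add p9.
From p9 via ε: add p6.
From p6 via ε: add p14.
No new states can be added; the closed set is {p6, p9, p12, p13, p14, p16}.

{p6, p9, p12, p13, p14, p16}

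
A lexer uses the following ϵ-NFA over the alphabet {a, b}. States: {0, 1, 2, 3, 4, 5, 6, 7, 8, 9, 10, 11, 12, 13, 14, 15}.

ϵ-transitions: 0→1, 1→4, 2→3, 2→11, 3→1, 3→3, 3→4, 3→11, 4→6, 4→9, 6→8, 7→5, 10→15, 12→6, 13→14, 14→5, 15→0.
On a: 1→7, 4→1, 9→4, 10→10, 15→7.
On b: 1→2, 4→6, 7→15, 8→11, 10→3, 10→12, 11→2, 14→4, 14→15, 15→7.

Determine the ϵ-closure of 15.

{0, 1, 4, 6, 8, 9, 15}

Start with {15}.
From 15 via ϵ: add 0.
From 0 via ϵ: add 1.
From 1 via ϵ: add 4.
From 4 via ϵ: add 6, 9.
From 6 via ϵ: add 8.
No new states can be added; the closed set is {0, 1, 4, 6, 8, 9, 15}.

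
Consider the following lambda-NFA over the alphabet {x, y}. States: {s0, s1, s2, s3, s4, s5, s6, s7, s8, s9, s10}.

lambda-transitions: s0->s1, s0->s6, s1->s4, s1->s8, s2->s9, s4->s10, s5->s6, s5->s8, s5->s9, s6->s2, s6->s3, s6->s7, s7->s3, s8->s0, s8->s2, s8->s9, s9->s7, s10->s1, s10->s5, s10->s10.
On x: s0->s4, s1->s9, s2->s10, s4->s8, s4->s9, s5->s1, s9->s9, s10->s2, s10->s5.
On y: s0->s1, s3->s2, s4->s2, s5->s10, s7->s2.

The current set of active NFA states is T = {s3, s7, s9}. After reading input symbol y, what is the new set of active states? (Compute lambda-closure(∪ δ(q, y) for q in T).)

s3 on y → {s2}.
s7 on y → {s2}.
No y-transition from s9.
Union after reading y: {s2}.
Now take the lambda-closure:
From s2 via lambda: add s9.
From s9 via lambda: add s7.
From s7 via lambda: add s3.
No new states can be added; the closed set is {s2, s3, s7, s9}.

{s2, s3, s7, s9}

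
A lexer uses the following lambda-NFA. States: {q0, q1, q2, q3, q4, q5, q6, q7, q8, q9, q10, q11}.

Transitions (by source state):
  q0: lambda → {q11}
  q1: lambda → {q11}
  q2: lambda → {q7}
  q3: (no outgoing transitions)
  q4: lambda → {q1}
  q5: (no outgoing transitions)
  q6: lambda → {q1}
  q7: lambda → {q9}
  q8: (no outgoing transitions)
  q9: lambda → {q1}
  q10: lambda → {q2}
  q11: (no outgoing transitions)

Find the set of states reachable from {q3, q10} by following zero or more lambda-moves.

{q1, q2, q3, q7, q9, q10, q11}

Start with {q3, q10}.
From q10 via lambda: add q2.
From q2 via lambda: add q7.
From q7 via lambda: add q9.
From q9 via lambda: add q1.
From q1 via lambda: add q11.
No new states can be added; the closed set is {q1, q2, q3, q7, q9, q10, q11}.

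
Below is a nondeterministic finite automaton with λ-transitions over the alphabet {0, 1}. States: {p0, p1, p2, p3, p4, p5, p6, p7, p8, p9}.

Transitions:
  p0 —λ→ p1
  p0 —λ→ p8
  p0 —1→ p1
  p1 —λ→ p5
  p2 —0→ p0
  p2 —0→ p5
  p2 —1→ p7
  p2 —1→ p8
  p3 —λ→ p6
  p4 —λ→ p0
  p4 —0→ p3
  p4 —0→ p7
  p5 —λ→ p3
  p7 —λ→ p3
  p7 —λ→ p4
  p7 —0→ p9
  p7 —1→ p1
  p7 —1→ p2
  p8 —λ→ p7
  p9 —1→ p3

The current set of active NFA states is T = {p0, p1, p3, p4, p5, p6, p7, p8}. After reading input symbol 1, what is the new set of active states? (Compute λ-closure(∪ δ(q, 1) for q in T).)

{p1, p2, p3, p5, p6}

p0 on 1 → {p1}.
p7 on 1 → {p1, p2}.
No 1-transition from p1, p3, p4, p5, p6, p8.
Union after reading 1: {p1, p2}.
Now take the λ-closure:
From p1 via λ: add p5.
From p5 via λ: add p3.
From p3 via λ: add p6.
No new states can be added; the closed set is {p1, p2, p3, p5, p6}.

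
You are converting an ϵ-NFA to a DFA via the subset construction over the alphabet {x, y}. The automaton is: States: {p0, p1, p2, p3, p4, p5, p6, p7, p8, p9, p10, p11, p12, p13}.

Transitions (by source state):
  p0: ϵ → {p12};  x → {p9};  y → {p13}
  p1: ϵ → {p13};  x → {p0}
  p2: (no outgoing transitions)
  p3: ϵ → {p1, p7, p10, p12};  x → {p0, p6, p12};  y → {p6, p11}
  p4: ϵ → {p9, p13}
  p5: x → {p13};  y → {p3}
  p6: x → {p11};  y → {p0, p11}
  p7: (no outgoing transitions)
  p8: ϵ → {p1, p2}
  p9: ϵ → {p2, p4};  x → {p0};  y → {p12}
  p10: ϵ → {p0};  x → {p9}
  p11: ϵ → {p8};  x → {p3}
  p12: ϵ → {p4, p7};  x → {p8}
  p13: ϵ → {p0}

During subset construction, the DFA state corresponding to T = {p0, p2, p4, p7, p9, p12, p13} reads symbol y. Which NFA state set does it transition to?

p0 on y → {p13}.
p9 on y → {p12}.
No y-transition from p2, p4, p7, p12, p13.
Union after reading y: {p12, p13}.
Now take the ϵ-closure:
From p12 via ϵ: add p4, p7.
From p13 via ϵ: add p0.
From p4 via ϵ: add p9.
From p9 via ϵ: add p2.
No new states can be added; the closed set is {p0, p2, p4, p7, p9, p12, p13}.

{p0, p2, p4, p7, p9, p12, p13}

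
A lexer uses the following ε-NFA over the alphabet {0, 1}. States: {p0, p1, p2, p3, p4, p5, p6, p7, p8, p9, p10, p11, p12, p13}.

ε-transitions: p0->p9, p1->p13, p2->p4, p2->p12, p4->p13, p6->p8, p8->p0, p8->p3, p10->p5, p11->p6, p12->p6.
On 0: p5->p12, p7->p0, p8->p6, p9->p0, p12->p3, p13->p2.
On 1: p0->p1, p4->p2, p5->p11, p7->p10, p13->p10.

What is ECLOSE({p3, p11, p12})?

{p0, p3, p6, p8, p9, p11, p12}

Start with {p3, p11, p12}.
From p11 via ε: add p6.
From p6 via ε: add p8.
From p8 via ε: add p0.
From p0 via ε: add p9.
No new states can be added; the closed set is {p0, p3, p6, p8, p9, p11, p12}.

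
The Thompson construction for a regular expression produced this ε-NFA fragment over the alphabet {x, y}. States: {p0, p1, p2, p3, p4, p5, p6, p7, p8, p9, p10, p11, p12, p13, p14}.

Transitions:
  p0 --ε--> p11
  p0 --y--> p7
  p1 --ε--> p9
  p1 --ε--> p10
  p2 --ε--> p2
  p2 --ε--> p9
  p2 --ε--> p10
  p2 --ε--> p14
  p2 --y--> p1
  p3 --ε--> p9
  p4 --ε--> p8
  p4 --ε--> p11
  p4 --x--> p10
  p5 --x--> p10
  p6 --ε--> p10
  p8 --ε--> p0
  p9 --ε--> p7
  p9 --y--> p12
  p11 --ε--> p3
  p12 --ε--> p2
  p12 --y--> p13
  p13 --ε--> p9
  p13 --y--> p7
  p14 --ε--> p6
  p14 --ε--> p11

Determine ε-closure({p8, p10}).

{p0, p3, p7, p8, p9, p10, p11}

Start with {p8, p10}.
From p8 via ε: add p0.
From p0 via ε: add p11.
From p11 via ε: add p3.
From p3 via ε: add p9.
From p9 via ε: add p7.
No new states can be added; the closed set is {p0, p3, p7, p8, p9, p10, p11}.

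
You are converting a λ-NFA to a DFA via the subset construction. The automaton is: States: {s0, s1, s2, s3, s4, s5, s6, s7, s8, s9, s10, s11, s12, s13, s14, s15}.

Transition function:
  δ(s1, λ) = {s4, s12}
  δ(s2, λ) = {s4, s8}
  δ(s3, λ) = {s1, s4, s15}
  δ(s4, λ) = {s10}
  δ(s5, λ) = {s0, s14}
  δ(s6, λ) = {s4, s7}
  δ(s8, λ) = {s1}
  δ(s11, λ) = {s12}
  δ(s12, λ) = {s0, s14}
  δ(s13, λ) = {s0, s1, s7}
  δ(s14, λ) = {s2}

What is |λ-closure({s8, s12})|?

8

Start with {s8, s12}.
From s8 via λ: add s1.
From s12 via λ: add s0, s14.
From s1 via λ: add s4.
From s14 via λ: add s2.
From s4 via λ: add s10.
λ-closure = {s0, s1, s2, s4, s8, s10, s12, s14}, which has 8 states.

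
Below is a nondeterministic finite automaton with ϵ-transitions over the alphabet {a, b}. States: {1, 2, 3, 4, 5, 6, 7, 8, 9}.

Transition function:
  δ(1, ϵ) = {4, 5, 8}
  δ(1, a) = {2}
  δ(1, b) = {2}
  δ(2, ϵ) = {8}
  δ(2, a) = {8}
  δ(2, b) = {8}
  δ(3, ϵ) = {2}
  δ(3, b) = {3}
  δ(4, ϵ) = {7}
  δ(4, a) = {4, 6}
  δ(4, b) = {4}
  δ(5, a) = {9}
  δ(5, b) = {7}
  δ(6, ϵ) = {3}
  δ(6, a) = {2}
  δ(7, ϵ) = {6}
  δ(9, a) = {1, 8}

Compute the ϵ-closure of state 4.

Start with {4}.
From 4 via ϵ: add 7.
From 7 via ϵ: add 6.
From 6 via ϵ: add 3.
From 3 via ϵ: add 2.
From 2 via ϵ: add 8.
No new states can be added; the closed set is {2, 3, 4, 6, 7, 8}.

{2, 3, 4, 6, 7, 8}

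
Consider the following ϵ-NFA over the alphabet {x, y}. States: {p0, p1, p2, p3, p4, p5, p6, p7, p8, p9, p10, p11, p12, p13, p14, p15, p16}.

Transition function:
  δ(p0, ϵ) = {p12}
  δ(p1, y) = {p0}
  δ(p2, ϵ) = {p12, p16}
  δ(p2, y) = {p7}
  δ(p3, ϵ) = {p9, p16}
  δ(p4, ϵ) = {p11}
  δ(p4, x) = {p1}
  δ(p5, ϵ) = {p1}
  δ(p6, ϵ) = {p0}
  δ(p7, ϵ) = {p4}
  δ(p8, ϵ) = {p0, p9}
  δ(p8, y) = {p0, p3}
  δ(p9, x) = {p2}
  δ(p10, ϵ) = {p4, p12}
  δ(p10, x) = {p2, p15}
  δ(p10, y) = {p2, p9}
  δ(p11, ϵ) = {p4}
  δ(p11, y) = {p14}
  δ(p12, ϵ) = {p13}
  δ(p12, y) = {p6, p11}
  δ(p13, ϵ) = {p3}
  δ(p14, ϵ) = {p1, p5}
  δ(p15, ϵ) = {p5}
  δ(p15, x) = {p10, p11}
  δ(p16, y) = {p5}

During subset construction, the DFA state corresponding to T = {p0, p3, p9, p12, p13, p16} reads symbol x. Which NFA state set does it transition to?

p9 on x → {p2}.
No x-transition from p0, p3, p12, p13, p16.
Union after reading x: {p2}.
Now take the ϵ-closure:
From p2 via ϵ: add p12, p16.
From p12 via ϵ: add p13.
From p13 via ϵ: add p3.
From p3 via ϵ: add p9.
No new states can be added; the closed set is {p2, p3, p9, p12, p13, p16}.

{p2, p3, p9, p12, p13, p16}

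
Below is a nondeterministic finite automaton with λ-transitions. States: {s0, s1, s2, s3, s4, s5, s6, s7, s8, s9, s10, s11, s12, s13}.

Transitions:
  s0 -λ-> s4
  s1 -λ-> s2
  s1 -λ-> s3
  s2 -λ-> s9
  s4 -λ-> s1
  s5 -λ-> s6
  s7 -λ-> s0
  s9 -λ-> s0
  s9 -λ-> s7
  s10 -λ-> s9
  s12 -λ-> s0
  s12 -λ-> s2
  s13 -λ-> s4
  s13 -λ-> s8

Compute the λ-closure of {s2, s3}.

{s0, s1, s2, s3, s4, s7, s9}

Start with {s2, s3}.
From s2 via λ: add s9.
From s9 via λ: add s0, s7.
From s0 via λ: add s4.
From s4 via λ: add s1.
No new states can be added; the closed set is {s0, s1, s2, s3, s4, s7, s9}.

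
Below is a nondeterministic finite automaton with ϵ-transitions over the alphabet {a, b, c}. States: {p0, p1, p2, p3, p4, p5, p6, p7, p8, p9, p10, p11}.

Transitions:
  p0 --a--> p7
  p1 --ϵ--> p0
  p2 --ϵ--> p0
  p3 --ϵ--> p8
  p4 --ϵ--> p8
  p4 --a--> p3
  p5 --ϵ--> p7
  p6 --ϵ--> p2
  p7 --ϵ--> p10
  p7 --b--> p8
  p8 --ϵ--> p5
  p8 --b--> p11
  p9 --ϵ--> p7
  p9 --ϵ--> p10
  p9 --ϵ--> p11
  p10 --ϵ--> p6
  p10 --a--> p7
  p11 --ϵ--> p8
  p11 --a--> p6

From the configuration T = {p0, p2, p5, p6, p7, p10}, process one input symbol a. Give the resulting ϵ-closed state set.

p0 on a → {p7}.
p10 on a → {p7}.
No a-transition from p2, p5, p6, p7.
Union after reading a: {p7}.
Now take the ϵ-closure:
From p7 via ϵ: add p10.
From p10 via ϵ: add p6.
From p6 via ϵ: add p2.
From p2 via ϵ: add p0.
No new states can be added; the closed set is {p0, p2, p6, p7, p10}.

{p0, p2, p6, p7, p10}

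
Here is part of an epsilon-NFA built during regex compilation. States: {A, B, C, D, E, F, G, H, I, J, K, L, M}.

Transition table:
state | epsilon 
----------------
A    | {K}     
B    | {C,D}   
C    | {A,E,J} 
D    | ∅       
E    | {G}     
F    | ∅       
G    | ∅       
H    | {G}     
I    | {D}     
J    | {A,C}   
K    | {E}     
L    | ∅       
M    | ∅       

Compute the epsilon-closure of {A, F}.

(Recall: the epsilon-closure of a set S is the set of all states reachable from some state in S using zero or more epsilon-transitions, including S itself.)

Start with {A, F}.
From A via epsilon: add K.
From K via epsilon: add E.
From E via epsilon: add G.
No new states can be added; the closed set is {A, E, F, G, K}.

{A, E, F, G, K}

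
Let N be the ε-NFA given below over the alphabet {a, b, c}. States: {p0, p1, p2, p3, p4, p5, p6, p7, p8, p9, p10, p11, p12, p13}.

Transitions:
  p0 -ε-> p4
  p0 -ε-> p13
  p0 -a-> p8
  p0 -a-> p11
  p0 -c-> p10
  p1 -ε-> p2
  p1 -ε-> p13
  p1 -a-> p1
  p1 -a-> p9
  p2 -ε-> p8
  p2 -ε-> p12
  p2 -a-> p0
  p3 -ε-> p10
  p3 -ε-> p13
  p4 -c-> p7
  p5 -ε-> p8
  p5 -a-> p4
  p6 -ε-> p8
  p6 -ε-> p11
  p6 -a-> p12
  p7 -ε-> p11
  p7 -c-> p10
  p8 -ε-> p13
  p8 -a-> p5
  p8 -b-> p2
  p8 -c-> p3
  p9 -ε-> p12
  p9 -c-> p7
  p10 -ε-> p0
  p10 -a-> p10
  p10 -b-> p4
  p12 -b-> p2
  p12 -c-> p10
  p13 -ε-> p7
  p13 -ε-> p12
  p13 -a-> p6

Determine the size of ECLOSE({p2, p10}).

Start with {p2, p10}.
From p2 via ε: add p8, p12.
From p10 via ε: add p0.
From p0 via ε: add p4, p13.
From p13 via ε: add p7.
From p7 via ε: add p11.
ε-closure = {p0, p2, p4, p7, p8, p10, p11, p12, p13}, which has 9 states.

9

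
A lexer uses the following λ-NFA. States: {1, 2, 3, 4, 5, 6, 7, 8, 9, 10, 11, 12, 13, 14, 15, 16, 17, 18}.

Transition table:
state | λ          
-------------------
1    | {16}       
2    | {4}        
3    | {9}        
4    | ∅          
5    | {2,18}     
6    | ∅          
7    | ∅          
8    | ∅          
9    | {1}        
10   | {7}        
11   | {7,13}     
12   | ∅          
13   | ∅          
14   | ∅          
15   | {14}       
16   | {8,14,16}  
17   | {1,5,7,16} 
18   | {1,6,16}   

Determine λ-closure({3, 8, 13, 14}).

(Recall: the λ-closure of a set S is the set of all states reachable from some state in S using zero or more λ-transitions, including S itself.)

{1, 3, 8, 9, 13, 14, 16}

Start with {3, 8, 13, 14}.
From 3 via λ: add 9.
From 9 via λ: add 1.
From 1 via λ: add 16.
No new states can be added; the closed set is {1, 3, 8, 9, 13, 14, 16}.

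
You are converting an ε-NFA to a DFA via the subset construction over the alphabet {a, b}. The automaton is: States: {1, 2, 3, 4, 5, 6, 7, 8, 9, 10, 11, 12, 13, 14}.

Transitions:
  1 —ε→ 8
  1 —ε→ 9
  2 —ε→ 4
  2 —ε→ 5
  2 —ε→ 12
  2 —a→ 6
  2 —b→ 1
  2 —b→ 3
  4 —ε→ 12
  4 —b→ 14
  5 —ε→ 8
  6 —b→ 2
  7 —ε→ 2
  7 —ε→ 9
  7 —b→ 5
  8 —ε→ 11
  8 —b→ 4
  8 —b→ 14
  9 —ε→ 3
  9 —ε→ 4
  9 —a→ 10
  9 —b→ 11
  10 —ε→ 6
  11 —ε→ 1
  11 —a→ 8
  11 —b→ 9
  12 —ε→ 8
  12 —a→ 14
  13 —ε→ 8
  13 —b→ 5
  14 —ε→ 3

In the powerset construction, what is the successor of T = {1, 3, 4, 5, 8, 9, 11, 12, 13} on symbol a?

{1, 3, 4, 6, 8, 9, 10, 11, 12, 14}

9 on a → {10}.
11 on a → {8}.
12 on a → {14}.
No a-transition from 1, 3, 4, 5, 8, 13.
Union after reading a: {8, 10, 14}.
Now take the ε-closure:
From 8 via ε: add 11.
From 10 via ε: add 6.
From 14 via ε: add 3.
From 11 via ε: add 1.
From 1 via ε: add 9.
From 9 via ε: add 4.
From 4 via ε: add 12.
No new states can be added; the closed set is {1, 3, 4, 6, 8, 9, 10, 11, 12, 14}.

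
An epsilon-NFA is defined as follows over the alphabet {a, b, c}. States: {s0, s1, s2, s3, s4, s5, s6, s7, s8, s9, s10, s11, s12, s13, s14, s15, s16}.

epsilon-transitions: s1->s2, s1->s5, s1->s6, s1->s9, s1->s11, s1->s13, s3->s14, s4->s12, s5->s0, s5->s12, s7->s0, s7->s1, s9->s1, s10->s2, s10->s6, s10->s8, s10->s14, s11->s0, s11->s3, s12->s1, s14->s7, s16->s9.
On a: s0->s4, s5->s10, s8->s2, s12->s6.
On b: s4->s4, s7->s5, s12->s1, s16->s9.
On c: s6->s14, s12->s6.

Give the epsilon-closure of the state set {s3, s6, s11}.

Start with {s3, s6, s11}.
From s3 via epsilon: add s14.
From s11 via epsilon: add s0.
From s14 via epsilon: add s7.
From s7 via epsilon: add s1.
From s1 via epsilon: add s2, s5, s9, s13.
From s5 via epsilon: add s12.
No new states can be added; the closed set is {s0, s1, s2, s3, s5, s6, s7, s9, s11, s12, s13, s14}.

{s0, s1, s2, s3, s5, s6, s7, s9, s11, s12, s13, s14}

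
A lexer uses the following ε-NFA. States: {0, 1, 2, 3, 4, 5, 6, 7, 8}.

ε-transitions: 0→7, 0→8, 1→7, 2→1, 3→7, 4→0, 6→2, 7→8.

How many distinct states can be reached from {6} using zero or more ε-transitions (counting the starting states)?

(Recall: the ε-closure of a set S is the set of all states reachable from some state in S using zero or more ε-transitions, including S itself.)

5

Start with {6}.
From 6 via ε: add 2.
From 2 via ε: add 1.
From 1 via ε: add 7.
From 7 via ε: add 8.
ε-closure = {1, 2, 6, 7, 8}, which has 5 states.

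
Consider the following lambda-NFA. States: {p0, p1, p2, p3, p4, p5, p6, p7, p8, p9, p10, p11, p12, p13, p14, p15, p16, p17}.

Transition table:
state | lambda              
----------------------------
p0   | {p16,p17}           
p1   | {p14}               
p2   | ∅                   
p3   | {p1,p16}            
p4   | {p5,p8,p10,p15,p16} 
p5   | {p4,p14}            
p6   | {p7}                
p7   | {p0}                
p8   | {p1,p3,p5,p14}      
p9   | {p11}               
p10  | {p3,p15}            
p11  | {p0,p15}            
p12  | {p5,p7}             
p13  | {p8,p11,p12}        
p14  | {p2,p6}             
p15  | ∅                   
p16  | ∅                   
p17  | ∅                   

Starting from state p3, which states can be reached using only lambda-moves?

{p0, p1, p2, p3, p6, p7, p14, p16, p17}

Start with {p3}.
From p3 via lambda: add p1, p16.
From p1 via lambda: add p14.
From p14 via lambda: add p2, p6.
From p6 via lambda: add p7.
From p7 via lambda: add p0.
From p0 via lambda: add p17.
No new states can be added; the closed set is {p0, p1, p2, p3, p6, p7, p14, p16, p17}.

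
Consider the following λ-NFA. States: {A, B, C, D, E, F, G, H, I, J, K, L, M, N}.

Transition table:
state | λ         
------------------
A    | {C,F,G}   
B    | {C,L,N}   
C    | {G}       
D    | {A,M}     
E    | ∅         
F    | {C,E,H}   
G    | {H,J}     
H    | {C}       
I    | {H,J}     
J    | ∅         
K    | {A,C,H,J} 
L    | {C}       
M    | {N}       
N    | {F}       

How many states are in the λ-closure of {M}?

Start with {M}.
From M via λ: add N.
From N via λ: add F.
From F via λ: add C, E, H.
From C via λ: add G.
From G via λ: add J.
λ-closure = {C, E, F, G, H, J, M, N}, which has 8 states.

8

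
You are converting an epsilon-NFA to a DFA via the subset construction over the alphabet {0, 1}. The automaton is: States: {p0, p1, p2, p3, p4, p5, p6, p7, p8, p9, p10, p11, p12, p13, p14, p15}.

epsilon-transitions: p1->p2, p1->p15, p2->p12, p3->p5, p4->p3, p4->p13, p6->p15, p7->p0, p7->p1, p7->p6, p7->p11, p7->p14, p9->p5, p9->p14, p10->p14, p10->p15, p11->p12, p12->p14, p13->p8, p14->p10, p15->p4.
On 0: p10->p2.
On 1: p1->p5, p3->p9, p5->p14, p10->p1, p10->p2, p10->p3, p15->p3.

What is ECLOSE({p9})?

{p3, p4, p5, p8, p9, p10, p13, p14, p15}

Start with {p9}.
From p9 via epsilon: add p5, p14.
From p14 via epsilon: add p10.
From p10 via epsilon: add p15.
From p15 via epsilon: add p4.
From p4 via epsilon: add p3, p13.
From p13 via epsilon: add p8.
No new states can be added; the closed set is {p3, p4, p5, p8, p9, p10, p13, p14, p15}.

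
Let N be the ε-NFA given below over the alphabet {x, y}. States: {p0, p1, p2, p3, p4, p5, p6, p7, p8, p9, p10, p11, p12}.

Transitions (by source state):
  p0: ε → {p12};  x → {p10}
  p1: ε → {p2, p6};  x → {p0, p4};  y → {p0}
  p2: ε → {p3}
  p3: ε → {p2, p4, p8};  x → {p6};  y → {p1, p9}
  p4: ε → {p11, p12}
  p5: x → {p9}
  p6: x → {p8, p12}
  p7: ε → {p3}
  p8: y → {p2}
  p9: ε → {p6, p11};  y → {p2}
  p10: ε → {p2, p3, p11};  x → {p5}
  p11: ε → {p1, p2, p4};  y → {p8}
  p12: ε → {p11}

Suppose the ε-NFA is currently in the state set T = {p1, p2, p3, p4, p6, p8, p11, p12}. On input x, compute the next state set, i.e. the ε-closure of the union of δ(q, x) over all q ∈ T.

{p0, p1, p2, p3, p4, p6, p8, p11, p12}

p1 on x → {p0, p4}.
p3 on x → {p6}.
p6 on x → {p8, p12}.
No x-transition from p2, p4, p8, p11, p12.
Union after reading x: {p0, p4, p6, p8, p12}.
Now take the ε-closure:
From p4 via ε: add p11.
From p11 via ε: add p1, p2.
From p2 via ε: add p3.
No new states can be added; the closed set is {p0, p1, p2, p3, p4, p6, p8, p11, p12}.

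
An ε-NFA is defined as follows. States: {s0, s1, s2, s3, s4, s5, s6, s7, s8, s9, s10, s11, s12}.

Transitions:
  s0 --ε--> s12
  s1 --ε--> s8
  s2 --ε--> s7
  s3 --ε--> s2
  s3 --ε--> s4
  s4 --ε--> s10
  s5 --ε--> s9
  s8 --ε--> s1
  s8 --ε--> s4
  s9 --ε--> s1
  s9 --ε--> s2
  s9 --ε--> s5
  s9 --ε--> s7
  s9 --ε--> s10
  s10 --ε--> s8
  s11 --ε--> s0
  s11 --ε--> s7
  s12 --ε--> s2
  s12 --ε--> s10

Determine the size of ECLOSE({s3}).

7

Start with {s3}.
From s3 via ε: add s2, s4.
From s2 via ε: add s7.
From s4 via ε: add s10.
From s10 via ε: add s8.
From s8 via ε: add s1.
ε-closure = {s1, s2, s3, s4, s7, s8, s10}, which has 7 states.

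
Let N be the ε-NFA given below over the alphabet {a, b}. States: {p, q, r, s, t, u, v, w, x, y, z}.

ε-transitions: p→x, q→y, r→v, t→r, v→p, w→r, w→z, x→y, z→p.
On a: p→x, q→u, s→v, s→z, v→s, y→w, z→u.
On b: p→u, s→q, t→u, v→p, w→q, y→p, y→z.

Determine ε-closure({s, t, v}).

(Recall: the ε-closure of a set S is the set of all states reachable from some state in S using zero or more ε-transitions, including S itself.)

Start with {s, t, v}.
From t via ε: add r.
From v via ε: add p.
From p via ε: add x.
From x via ε: add y.
No new states can be added; the closed set is {p, r, s, t, v, x, y}.

{p, r, s, t, v, x, y}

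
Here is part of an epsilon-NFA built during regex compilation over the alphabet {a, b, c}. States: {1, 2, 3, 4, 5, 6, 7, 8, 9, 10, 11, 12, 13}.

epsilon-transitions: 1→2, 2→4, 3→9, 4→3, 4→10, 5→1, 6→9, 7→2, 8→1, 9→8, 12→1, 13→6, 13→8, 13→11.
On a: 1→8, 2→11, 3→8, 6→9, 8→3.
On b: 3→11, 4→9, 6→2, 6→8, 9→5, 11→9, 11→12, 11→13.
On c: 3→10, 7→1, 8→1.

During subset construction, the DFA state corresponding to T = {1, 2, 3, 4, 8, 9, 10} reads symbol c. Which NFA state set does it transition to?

{1, 2, 3, 4, 8, 9, 10}

3 on c → {10}.
8 on c → {1}.
No c-transition from 1, 2, 4, 9, 10.
Union after reading c: {1, 10}.
Now take the epsilon-closure:
From 1 via epsilon: add 2.
From 2 via epsilon: add 4.
From 4 via epsilon: add 3.
From 3 via epsilon: add 9.
From 9 via epsilon: add 8.
No new states can be added; the closed set is {1, 2, 3, 4, 8, 9, 10}.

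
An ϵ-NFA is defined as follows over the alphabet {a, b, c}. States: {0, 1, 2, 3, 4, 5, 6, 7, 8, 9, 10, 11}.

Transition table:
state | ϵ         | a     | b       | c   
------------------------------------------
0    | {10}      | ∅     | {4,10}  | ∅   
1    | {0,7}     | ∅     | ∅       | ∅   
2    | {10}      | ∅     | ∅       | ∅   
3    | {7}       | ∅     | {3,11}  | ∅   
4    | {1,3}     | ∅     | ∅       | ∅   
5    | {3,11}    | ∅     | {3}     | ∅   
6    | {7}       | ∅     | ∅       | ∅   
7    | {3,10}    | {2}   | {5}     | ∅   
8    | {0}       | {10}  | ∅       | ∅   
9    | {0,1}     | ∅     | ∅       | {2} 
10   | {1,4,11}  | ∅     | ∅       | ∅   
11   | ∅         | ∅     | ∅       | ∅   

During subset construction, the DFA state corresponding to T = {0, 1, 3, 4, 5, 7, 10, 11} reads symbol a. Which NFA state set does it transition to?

{0, 1, 2, 3, 4, 7, 10, 11}

7 on a → {2}.
No a-transition from 0, 1, 3, 4, 5, 10, 11.
Union after reading a: {2}.
Now take the ϵ-closure:
From 2 via ϵ: add 10.
From 10 via ϵ: add 1, 4, 11.
From 1 via ϵ: add 0, 7.
From 4 via ϵ: add 3.
No new states can be added; the closed set is {0, 1, 2, 3, 4, 7, 10, 11}.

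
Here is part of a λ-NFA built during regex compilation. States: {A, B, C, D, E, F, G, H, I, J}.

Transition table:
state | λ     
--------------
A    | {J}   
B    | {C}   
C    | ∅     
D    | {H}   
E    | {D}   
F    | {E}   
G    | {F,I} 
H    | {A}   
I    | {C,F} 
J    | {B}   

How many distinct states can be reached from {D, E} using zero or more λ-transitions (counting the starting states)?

7

Start with {D, E}.
From D via λ: add H.
From H via λ: add A.
From A via λ: add J.
From J via λ: add B.
From B via λ: add C.
λ-closure = {A, B, C, D, E, H, J}, which has 7 states.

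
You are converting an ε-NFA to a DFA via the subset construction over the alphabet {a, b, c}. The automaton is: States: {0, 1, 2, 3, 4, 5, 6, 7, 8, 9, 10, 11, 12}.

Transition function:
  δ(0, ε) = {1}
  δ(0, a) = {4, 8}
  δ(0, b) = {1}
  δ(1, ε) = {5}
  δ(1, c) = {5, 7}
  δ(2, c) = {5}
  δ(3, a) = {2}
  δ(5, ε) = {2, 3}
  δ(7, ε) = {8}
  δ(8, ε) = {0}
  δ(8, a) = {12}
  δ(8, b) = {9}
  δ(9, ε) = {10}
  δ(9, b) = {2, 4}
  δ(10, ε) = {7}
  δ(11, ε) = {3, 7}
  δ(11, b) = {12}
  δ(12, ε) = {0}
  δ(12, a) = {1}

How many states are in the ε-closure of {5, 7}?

Start with {5, 7}.
From 5 via ε: add 2, 3.
From 7 via ε: add 8.
From 8 via ε: add 0.
From 0 via ε: add 1.
ε-closure = {0, 1, 2, 3, 5, 7, 8}, which has 7 states.

7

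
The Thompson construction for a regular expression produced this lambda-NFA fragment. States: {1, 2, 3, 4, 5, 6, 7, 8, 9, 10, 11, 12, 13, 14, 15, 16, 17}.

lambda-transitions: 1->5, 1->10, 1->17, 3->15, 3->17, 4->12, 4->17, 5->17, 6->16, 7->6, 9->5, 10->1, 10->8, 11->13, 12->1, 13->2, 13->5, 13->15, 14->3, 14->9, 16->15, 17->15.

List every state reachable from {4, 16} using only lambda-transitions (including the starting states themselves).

{1, 4, 5, 8, 10, 12, 15, 16, 17}

Start with {4, 16}.
From 4 via lambda: add 12, 17.
From 16 via lambda: add 15.
From 12 via lambda: add 1.
From 1 via lambda: add 5, 10.
From 10 via lambda: add 8.
No new states can be added; the closed set is {1, 4, 5, 8, 10, 12, 15, 16, 17}.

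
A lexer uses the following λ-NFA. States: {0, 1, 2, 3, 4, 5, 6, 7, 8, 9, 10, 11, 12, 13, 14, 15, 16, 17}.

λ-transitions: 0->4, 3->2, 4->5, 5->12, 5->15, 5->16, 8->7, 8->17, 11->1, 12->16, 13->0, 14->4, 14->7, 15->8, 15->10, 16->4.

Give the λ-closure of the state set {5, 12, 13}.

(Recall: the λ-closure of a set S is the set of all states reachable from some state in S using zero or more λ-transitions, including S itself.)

{0, 4, 5, 7, 8, 10, 12, 13, 15, 16, 17}

Start with {5, 12, 13}.
From 5 via λ: add 15, 16.
From 13 via λ: add 0.
From 0 via λ: add 4.
From 15 via λ: add 8, 10.
From 8 via λ: add 7, 17.
No new states can be added; the closed set is {0, 4, 5, 7, 8, 10, 12, 13, 15, 16, 17}.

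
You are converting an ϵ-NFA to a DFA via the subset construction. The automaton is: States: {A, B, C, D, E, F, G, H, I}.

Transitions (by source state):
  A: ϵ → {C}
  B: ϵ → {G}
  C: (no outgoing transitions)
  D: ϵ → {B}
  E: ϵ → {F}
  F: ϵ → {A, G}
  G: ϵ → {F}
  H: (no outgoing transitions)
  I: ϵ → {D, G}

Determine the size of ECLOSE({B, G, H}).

Start with {B, G, H}.
From G via ϵ: add F.
From F via ϵ: add A.
From A via ϵ: add C.
ϵ-closure = {A, B, C, F, G, H}, which has 6 states.

6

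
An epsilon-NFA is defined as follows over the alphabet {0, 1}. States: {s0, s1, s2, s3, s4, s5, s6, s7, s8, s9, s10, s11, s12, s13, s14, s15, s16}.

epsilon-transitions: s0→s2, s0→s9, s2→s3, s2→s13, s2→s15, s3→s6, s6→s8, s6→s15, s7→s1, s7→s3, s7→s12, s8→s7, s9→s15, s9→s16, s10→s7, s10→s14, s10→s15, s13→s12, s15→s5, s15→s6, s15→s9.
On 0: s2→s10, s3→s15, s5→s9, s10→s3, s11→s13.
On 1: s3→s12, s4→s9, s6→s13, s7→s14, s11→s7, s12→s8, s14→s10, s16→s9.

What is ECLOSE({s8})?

{s1, s3, s5, s6, s7, s8, s9, s12, s15, s16}

Start with {s8}.
From s8 via epsilon: add s7.
From s7 via epsilon: add s1, s3, s12.
From s3 via epsilon: add s6.
From s6 via epsilon: add s15.
From s15 via epsilon: add s5, s9.
From s9 via epsilon: add s16.
No new states can be added; the closed set is {s1, s3, s5, s6, s7, s8, s9, s12, s15, s16}.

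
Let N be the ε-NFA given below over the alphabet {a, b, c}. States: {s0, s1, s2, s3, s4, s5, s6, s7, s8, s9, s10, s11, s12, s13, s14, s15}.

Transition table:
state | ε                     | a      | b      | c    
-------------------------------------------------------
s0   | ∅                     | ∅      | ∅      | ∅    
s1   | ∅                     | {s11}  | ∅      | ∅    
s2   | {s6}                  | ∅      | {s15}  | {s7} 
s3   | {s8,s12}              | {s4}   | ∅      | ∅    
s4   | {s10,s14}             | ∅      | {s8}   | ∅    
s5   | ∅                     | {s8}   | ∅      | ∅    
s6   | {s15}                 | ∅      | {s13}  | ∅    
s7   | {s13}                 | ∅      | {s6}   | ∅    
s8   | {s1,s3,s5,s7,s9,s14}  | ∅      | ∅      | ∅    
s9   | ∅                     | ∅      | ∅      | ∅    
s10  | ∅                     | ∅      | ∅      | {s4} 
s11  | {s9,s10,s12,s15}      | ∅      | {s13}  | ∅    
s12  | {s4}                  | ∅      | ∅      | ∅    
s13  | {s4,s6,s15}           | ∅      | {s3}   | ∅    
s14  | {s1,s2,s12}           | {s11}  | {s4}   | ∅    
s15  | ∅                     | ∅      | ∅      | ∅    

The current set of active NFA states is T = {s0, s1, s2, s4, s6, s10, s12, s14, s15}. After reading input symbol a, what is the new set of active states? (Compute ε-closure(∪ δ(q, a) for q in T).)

s1 on a → {s11}.
s14 on a → {s11}.
No a-transition from s0, s2, s4, s6, s10, s12, s15.
Union after reading a: {s11}.
Now take the ε-closure:
From s11 via ε: add s9, s10, s12, s15.
From s12 via ε: add s4.
From s4 via ε: add s14.
From s14 via ε: add s1, s2.
From s2 via ε: add s6.
No new states can be added; the closed set is {s1, s2, s4, s6, s9, s10, s11, s12, s14, s15}.

{s1, s2, s4, s6, s9, s10, s11, s12, s14, s15}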